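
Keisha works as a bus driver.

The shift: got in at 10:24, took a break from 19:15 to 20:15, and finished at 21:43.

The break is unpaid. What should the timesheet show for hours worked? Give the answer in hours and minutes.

10 h 19 min

The shift: 10:24–21:43 = 11 h 19 min; less 60 min break → 10 h 19 min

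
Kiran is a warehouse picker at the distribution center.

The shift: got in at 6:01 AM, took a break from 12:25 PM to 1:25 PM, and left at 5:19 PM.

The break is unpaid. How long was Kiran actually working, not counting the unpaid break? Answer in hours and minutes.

The shift: 6:01 AM–5:19 PM = 11 h 18 min; less 60 min break → 10 h 18 min

10 h 18 min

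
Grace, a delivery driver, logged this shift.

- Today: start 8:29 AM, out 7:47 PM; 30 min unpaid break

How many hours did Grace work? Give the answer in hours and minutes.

10 h 48 min

Today: 8:29 AM–7:47 PM = 11 h 18 min; less 30 min break → 10 h 48 min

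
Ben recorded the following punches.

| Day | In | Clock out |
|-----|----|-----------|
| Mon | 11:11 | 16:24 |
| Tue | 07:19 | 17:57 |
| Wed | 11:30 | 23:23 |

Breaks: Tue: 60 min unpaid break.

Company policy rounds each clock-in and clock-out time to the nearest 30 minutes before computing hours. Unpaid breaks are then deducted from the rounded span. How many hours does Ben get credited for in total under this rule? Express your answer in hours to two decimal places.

Mon: in 11:11→11:00, out 16:24→16:30; 5 h 30 min
Tue: in 07:19→07:30, out 17:57→18:00; 10 h 30 min − 60 min = 9 h 30 min
Wed: in 11:30→11:30, out 23:23→23:30; 12 h 0 min
Total credited: 27 h 0 min.

27.00 hours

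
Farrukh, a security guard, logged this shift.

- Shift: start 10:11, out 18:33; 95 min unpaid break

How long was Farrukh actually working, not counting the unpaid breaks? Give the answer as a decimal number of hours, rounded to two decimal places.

6.78 hours

Shift: 10:11–18:33 = 8 h 22 min; less 95 min break → 6 h 47 min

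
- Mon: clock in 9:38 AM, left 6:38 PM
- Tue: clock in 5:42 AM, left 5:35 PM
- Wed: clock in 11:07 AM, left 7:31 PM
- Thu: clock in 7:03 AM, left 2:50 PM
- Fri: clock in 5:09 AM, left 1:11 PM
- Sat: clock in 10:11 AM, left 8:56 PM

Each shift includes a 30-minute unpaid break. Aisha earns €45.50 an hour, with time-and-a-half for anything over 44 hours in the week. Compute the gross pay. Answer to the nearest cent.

Mon: 9:38 AM–6:38 PM = 9 h 0 min; less 30 min break → 8 h 30 min
Tue: 5:42 AM–5:35 PM = 11 h 53 min; less 30 min break → 11 h 23 min
Wed: 11:07 AM–7:31 PM = 8 h 24 min; less 30 min break → 7 h 54 min
Thu: 7:03 AM–2:50 PM = 7 h 47 min; less 30 min break → 7 h 17 min
Fri: 5:09 AM–1:11 PM = 8 h 2 min; less 30 min break → 7 h 32 min
Sat: 10:11 AM–8:56 PM = 10 h 45 min; less 30 min break → 10 h 15 min
Total worked: 52 h 51 min = 3171 min.
Regular 44 h 0 min = 2640 min at €45.50/h; overtime 8 h 51 min = 531 min at €68.25/h.
Pay = (2640 × €45.50 + 531 × €68.25) ÷ 60 = €2606.01.

€2606.01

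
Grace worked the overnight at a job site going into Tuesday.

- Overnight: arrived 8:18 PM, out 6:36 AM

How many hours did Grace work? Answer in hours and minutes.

10 h 18 min

Overnight: 8:18 PM → midnight = 3 h 42 min; midnight → 6:36 AM = 6 h 36 min; span 10 h 18 min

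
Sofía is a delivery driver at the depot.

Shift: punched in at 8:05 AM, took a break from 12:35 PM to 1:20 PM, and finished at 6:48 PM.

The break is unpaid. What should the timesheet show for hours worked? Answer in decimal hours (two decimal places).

9.97 hours

Shift: 8:05 AM–6:48 PM = 10 h 43 min; less 45 min break → 9 h 58 min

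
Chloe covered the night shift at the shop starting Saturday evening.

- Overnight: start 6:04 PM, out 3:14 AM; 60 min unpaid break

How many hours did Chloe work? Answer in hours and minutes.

8 h 10 min

Overnight: 6:04 PM → midnight = 5 h 56 min; midnight → 3:14 AM = 3 h 14 min; span 9 h 10 min; less 60 min break → 8 h 10 min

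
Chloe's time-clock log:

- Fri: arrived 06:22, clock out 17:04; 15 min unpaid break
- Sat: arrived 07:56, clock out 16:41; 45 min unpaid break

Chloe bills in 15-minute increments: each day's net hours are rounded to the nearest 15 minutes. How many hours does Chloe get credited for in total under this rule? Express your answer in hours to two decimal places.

Fri: 06:22–17:04 = 10 h 42 min − 15 min = 10 h 27 min → rounds to 10 h 30 min
Sat: 07:56–16:41 = 8 h 45 min − 45 min = 8 h 0 min → rounds to 8 h 0 min
Total credited: 18 h 30 min.

18.50 hours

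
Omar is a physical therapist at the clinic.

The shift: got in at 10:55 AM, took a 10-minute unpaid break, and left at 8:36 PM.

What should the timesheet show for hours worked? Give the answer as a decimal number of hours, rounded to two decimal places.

9.52 hours

The shift: 10:55 AM–8:36 PM = 9 h 41 min; less 10 min break → 9 h 31 min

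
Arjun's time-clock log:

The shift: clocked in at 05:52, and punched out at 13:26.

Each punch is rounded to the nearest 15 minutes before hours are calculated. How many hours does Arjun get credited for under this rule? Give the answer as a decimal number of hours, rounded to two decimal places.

The shift: in 05:52→05:45, out 13:26→13:30; 7 h 45 min

7.75 hours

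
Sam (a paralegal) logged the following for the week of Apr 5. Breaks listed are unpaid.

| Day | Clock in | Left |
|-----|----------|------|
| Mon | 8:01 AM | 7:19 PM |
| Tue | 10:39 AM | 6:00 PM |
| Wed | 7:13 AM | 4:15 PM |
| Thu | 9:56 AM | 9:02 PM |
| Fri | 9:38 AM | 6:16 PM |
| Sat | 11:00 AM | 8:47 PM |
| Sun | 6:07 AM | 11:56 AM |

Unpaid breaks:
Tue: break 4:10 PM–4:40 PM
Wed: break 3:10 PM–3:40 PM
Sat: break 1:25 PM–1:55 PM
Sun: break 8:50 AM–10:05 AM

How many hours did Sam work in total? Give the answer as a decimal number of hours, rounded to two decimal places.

60.27 hours

Mon: 8:01 AM–7:19 PM = 11 h 18 min
Tue: 10:39 AM–6:00 PM = 7 h 21 min; less 30 min break → 6 h 51 min
Wed: 7:13 AM–4:15 PM = 9 h 2 min; less 30 min break → 8 h 32 min
Thu: 9:56 AM–9:02 PM = 11 h 6 min
Fri: 9:38 AM–6:16 PM = 8 h 38 min
Sat: 11:00 AM–8:47 PM = 9 h 47 min; less 30 min break → 9 h 17 min
Sun: 6:07 AM–11:56 AM = 5 h 49 min; less 75 min break → 4 h 34 min
Total: 11 h 18 min + 6 h 51 min + 8 h 32 min + 11 h 6 min + 8 h 38 min + 9 h 17 min + 4 h 34 min = 60 h 16 min.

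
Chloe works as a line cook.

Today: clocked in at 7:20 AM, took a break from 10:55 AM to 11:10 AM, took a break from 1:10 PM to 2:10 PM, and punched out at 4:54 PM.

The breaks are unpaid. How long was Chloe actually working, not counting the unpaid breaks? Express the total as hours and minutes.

8 h 19 min

Today: 7:20 AM–4:54 PM = 9 h 34 min; less 75 min break → 8 h 19 min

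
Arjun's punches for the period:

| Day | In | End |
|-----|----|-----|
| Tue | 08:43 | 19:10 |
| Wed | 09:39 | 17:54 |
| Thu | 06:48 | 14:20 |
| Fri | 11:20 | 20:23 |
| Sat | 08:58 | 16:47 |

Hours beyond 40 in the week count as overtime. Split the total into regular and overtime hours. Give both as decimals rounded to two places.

Tue: 08:43–19:10 = 10 h 27 min
Wed: 09:39–17:54 = 8 h 15 min
Thu: 06:48–14:20 = 7 h 32 min
Fri: 11:20–20:23 = 9 h 3 min
Sat: 08:58–16:47 = 7 h 49 min
Total worked: 43 h 6 min = 43.10 h.
Threshold 40 h → overtime 3 h 6 min, regular 40 h 0 min.

Regular 40.00 hours, overtime 3.10 hours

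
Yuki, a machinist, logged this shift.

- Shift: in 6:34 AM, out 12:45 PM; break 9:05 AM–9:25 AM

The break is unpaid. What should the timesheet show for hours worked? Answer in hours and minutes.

5 h 51 min

Shift: 6:34 AM–12:45 PM = 6 h 11 min; less 20 min break → 5 h 51 min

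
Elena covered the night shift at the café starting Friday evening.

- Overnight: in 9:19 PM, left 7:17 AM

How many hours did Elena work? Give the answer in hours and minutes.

Overnight: 9:19 PM → midnight = 2 h 41 min; midnight → 7:17 AM = 7 h 17 min; span 9 h 58 min

9 h 58 min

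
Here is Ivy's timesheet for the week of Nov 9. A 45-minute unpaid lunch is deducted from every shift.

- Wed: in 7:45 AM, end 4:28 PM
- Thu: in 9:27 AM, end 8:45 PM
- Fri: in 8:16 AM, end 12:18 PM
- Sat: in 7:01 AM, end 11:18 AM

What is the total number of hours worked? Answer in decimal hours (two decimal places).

25.33 hours

Wed: 7:45 AM–4:28 PM = 8 h 43 min; less 45 min break → 7 h 58 min
Thu: 9:27 AM–8:45 PM = 11 h 18 min; less 45 min break → 10 h 33 min
Fri: 8:16 AM–12:18 PM = 4 h 2 min; less 45 min break → 3 h 17 min
Sat: 7:01 AM–11:18 AM = 4 h 17 min; less 45 min break → 3 h 32 min
Total: 7 h 58 min + 10 h 33 min + 3 h 17 min + 3 h 32 min = 25 h 20 min.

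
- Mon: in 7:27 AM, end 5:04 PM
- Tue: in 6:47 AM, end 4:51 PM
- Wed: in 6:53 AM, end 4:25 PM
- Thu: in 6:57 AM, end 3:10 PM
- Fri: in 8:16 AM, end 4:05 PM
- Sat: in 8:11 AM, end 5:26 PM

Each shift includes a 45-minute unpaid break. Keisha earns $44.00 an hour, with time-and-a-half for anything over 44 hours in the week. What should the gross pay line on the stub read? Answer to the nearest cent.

Mon: 7:27 AM–5:04 PM = 9 h 37 min; less 45 min break → 8 h 52 min
Tue: 6:47 AM–4:51 PM = 10 h 4 min; less 45 min break → 9 h 19 min
Wed: 6:53 AM–4:25 PM = 9 h 32 min; less 45 min break → 8 h 47 min
Thu: 6:57 AM–3:10 PM = 8 h 13 min; less 45 min break → 7 h 28 min
Fri: 8:16 AM–4:05 PM = 7 h 49 min; less 45 min break → 7 h 4 min
Sat: 8:11 AM–5:26 PM = 9 h 15 min; less 45 min break → 8 h 30 min
Total worked: 50 h 0 min = 3000 min.
Regular 44 h 0 min = 2640 min at $44.00/h; overtime 6 h 0 min = 360 min at $66.00/h.
Pay = (2640 × $44.00 + 360 × $66.00) ÷ 60 = $2332.00.

$2332.00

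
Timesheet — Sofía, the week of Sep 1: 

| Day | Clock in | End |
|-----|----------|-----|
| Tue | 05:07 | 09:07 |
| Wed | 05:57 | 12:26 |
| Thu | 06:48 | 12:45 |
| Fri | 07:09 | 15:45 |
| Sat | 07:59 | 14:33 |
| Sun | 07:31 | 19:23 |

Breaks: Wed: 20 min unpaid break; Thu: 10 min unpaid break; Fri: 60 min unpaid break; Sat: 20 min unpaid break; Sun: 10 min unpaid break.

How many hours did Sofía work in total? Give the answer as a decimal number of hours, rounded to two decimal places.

Tue: 05:07–09:07 = 4 h 0 min
Wed: 05:57–12:26 = 6 h 29 min; less 20 min break → 6 h 9 min
Thu: 06:48–12:45 = 5 h 57 min; less 10 min break → 5 h 47 min
Fri: 07:09–15:45 = 8 h 36 min; less 60 min break → 7 h 36 min
Sat: 07:59–14:33 = 6 h 34 min; less 20 min break → 6 h 14 min
Sun: 07:31–19:23 = 11 h 52 min; less 10 min break → 11 h 42 min
Total: 4 h 0 min + 6 h 9 min + 5 h 47 min + 7 h 36 min + 6 h 14 min + 11 h 42 min = 41 h 28 min.

41.47 hours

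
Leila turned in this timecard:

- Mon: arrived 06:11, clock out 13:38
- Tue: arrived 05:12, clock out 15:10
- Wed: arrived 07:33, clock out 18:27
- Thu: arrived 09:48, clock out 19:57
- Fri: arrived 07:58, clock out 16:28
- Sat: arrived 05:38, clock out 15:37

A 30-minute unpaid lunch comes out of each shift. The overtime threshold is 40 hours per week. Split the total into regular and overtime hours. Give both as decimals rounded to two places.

Regular 40.00 hours, overtime 13.95 hours

Mon: 06:11–13:38 = 7 h 27 min; less 30 min break → 6 h 57 min
Tue: 05:12–15:10 = 9 h 58 min; less 30 min break → 9 h 28 min
Wed: 07:33–18:27 = 10 h 54 min; less 30 min break → 10 h 24 min
Thu: 09:48–19:57 = 10 h 9 min; less 30 min break → 9 h 39 min
Fri: 07:58–16:28 = 8 h 30 min; less 30 min break → 8 h 0 min
Sat: 05:38–15:37 = 9 h 59 min; less 30 min break → 9 h 29 min
Total worked: 53 h 57 min = 53.95 h.
Threshold 40 h → overtime 13 h 57 min, regular 40 h 0 min.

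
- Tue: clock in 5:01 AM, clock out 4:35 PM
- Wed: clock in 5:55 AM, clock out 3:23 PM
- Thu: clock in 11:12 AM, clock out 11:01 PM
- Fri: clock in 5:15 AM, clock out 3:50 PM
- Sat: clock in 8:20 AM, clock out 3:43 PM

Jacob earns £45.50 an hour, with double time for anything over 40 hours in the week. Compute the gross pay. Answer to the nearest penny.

Tue: 5:01 AM–4:35 PM = 11 h 34 min
Wed: 5:55 AM–3:23 PM = 9 h 28 min
Thu: 11:12 AM–11:01 PM = 11 h 49 min
Fri: 5:15 AM–3:50 PM = 10 h 35 min
Sat: 8:20 AM–3:43 PM = 7 h 23 min
Total worked: 50 h 49 min = 3049 min.
Regular 40 h 0 min = 2400 min at £45.50/h; overtime 10 h 49 min = 649 min at £91.00/h.
Pay = (2400 × £45.50 + 649 × £91.00) ÷ 60 = £2804.32.

£2804.32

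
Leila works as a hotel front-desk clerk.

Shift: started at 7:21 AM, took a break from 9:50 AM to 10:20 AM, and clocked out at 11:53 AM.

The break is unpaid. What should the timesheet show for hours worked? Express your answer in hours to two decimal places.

4.03 hours

Shift: 7:21 AM–11:53 AM = 4 h 32 min; less 30 min break → 4 h 2 min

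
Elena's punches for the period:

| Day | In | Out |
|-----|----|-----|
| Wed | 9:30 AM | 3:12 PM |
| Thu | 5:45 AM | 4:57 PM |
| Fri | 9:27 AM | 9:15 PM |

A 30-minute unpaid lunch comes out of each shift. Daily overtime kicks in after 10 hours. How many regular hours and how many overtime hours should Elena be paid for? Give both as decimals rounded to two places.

Wed: 9:30 AM–3:12 PM = 5 h 42 min; less 30 min break → 5 h 12 min
Thu: 5:45 AM–4:57 PM = 11 h 12 min; less 30 min break → 10 h 42 min
Fri: 9:27 AM–9:15 PM = 11 h 48 min; less 30 min break → 11 h 18 min
Wed reg 5 h 12 min / OT 0 h 0 min; Thu reg 10 h 0 min / OT 0 h 42 min; Fri reg 10 h 0 min / OT 1 h 18 min.
Totals: regular 25 h 12 min, overtime 2 h 0 min.

Regular 25.20 hours, overtime 2.00 hours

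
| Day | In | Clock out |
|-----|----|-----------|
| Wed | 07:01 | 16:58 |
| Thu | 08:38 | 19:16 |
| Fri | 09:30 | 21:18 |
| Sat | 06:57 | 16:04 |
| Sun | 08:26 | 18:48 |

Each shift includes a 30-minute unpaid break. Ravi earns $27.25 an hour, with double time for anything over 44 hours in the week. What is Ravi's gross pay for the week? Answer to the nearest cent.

Wed: 07:01–16:58 = 9 h 57 min; less 30 min break → 9 h 27 min
Thu: 08:38–19:16 = 10 h 38 min; less 30 min break → 10 h 8 min
Fri: 09:30–21:18 = 11 h 48 min; less 30 min break → 11 h 18 min
Sat: 06:57–16:04 = 9 h 7 min; less 30 min break → 8 h 37 min
Sun: 08:26–18:48 = 10 h 22 min; less 30 min break → 9 h 52 min
Total worked: 49 h 22 min = 2962 min.
Regular 44 h 0 min = 2640 min at $27.25/h; overtime 5 h 22 min = 322 min at $54.50/h.
Pay = (2640 × $27.25 + 322 × $54.50) ÷ 60 = $1491.48.

$1491.48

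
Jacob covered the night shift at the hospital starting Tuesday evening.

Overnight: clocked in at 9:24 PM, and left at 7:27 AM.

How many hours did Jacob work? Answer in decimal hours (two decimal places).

10.05 hours

Overnight: 9:24 PM → midnight = 2 h 36 min; midnight → 7:27 AM = 7 h 27 min; span 10 h 3 min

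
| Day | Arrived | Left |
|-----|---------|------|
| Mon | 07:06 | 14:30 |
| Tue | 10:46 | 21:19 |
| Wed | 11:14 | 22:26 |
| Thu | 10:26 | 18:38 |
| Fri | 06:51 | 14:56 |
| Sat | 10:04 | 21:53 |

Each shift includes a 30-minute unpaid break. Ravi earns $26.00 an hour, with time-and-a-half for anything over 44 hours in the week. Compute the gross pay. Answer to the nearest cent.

$1543.75

Mon: 07:06–14:30 = 7 h 24 min; less 30 min break → 6 h 54 min
Tue: 10:46–21:19 = 10 h 33 min; less 30 min break → 10 h 3 min
Wed: 11:14–22:26 = 11 h 12 min; less 30 min break → 10 h 42 min
Thu: 10:26–18:38 = 8 h 12 min; less 30 min break → 7 h 42 min
Fri: 06:51–14:56 = 8 h 5 min; less 30 min break → 7 h 35 min
Sat: 10:04–21:53 = 11 h 49 min; less 30 min break → 11 h 19 min
Total worked: 54 h 15 min = 3255 min.
Regular 44 h 0 min = 2640 min at $26.00/h; overtime 10 h 15 min = 615 min at $39.00/h.
Pay = (2640 × $26.00 + 615 × $39.00) ÷ 60 = $1543.75.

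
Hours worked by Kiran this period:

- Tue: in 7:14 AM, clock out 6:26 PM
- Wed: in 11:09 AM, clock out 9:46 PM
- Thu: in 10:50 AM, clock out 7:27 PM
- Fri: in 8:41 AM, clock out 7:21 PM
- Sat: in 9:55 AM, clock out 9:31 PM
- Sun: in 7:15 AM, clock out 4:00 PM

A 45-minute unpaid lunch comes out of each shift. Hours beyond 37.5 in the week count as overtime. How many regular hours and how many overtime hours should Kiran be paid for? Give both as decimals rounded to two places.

Tue: 7:14 AM–6:26 PM = 11 h 12 min; less 45 min break → 10 h 27 min
Wed: 11:09 AM–9:46 PM = 10 h 37 min; less 45 min break → 9 h 52 min
Thu: 10:50 AM–7:27 PM = 8 h 37 min; less 45 min break → 7 h 52 min
Fri: 8:41 AM–7:21 PM = 10 h 40 min; less 45 min break → 9 h 55 min
Sat: 9:55 AM–9:31 PM = 11 h 36 min; less 45 min break → 10 h 51 min
Sun: 7:15 AM–4:00 PM = 8 h 45 min; less 45 min break → 8 h 0 min
Total worked: 56 h 57 min = 56.95 h.
Threshold 37.5 h → overtime 19 h 27 min, regular 37 h 30 min.

Regular 37.50 hours, overtime 19.45 hours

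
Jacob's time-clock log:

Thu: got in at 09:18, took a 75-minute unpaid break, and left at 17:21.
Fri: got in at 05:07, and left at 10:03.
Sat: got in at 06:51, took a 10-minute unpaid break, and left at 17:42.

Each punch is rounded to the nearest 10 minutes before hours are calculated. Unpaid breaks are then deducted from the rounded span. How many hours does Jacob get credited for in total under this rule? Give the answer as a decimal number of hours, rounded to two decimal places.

22.25 hours

Thu: in 09:18→09:20, out 17:21→17:20; 8 h 0 min − 75 min = 6 h 45 min
Fri: in 05:07→05:10, out 10:03→10:00; 4 h 50 min
Sat: in 06:51→06:50, out 17:42→17:40; 10 h 50 min − 10 min = 10 h 40 min
Total credited: 22 h 15 min.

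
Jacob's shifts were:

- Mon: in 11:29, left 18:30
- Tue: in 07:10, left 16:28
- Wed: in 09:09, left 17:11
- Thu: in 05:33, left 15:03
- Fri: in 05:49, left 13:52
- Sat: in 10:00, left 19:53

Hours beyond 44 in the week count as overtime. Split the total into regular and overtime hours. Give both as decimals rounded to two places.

Regular 44.00 hours, overtime 7.78 hours

Mon: 11:29–18:30 = 7 h 1 min
Tue: 07:10–16:28 = 9 h 18 min
Wed: 09:09–17:11 = 8 h 2 min
Thu: 05:33–15:03 = 9 h 30 min
Fri: 05:49–13:52 = 8 h 3 min
Sat: 10:00–19:53 = 9 h 53 min
Total worked: 51 h 47 min = 51.78 h.
Threshold 44 h → overtime 7 h 47 min, regular 44 h 0 min.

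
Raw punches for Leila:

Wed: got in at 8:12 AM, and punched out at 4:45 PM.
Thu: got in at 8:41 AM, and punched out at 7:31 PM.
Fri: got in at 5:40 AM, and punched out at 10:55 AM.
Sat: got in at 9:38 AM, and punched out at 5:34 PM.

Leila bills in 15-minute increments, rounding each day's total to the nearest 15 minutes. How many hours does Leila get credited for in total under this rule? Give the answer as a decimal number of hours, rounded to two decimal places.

32.50 hours

Wed: 8:12 AM–4:45 PM = 8 h 33 min → rounds to 8 h 30 min
Thu: 8:41 AM–7:31 PM = 10 h 50 min → rounds to 10 h 45 min
Fri: 5:40 AM–10:55 AM = 5 h 15 min → rounds to 5 h 15 min
Sat: 9:38 AM–5:34 PM = 7 h 56 min → rounds to 8 h 0 min
Total credited: 32 h 30 min.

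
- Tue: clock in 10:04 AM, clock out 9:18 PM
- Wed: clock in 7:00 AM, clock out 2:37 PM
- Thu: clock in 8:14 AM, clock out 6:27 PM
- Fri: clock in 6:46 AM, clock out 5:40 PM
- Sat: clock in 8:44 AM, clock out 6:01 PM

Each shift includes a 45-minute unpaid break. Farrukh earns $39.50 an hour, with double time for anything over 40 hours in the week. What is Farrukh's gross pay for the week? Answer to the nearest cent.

Tue: 10:04 AM–9:18 PM = 11 h 14 min; less 45 min break → 10 h 29 min
Wed: 7:00 AM–2:37 PM = 7 h 37 min; less 45 min break → 6 h 52 min
Thu: 8:14 AM–6:27 PM = 10 h 13 min; less 45 min break → 9 h 28 min
Fri: 6:46 AM–5:40 PM = 10 h 54 min; less 45 min break → 10 h 9 min
Sat: 8:44 AM–6:01 PM = 9 h 17 min; less 45 min break → 8 h 32 min
Total worked: 45 h 30 min = 2730 min.
Regular 40 h 0 min = 2400 min at $39.50/h; overtime 5 h 30 min = 330 min at $79.00/h.
Pay = (2400 × $39.50 + 330 × $79.00) ÷ 60 = $2014.50.

$2014.50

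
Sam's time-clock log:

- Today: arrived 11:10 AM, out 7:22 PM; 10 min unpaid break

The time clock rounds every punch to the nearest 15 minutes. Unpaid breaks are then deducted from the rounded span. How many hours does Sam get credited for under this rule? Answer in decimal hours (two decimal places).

Today: in 11:10 AM→11:15 AM, out 7:22 PM→7:15 PM; 8 h 0 min − 10 min = 7 h 50 min

7.83 hours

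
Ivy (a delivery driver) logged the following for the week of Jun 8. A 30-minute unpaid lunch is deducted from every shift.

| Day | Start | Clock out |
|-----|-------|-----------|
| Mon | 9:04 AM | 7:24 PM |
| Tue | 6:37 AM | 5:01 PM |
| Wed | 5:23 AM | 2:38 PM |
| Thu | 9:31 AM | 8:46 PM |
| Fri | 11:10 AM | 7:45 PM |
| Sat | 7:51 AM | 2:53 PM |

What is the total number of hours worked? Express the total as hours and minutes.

Mon: 9:04 AM–7:24 PM = 10 h 20 min; less 30 min break → 9 h 50 min
Tue: 6:37 AM–5:01 PM = 10 h 24 min; less 30 min break → 9 h 54 min
Wed: 5:23 AM–2:38 PM = 9 h 15 min; less 30 min break → 8 h 45 min
Thu: 9:31 AM–8:46 PM = 11 h 15 min; less 30 min break → 10 h 45 min
Fri: 11:10 AM–7:45 PM = 8 h 35 min; less 30 min break → 8 h 5 min
Sat: 7:51 AM–2:53 PM = 7 h 2 min; less 30 min break → 6 h 32 min
Total: 9 h 50 min + 9 h 54 min + 8 h 45 min + 10 h 45 min + 8 h 5 min + 6 h 32 min = 53 h 51 min.

53 h 51 min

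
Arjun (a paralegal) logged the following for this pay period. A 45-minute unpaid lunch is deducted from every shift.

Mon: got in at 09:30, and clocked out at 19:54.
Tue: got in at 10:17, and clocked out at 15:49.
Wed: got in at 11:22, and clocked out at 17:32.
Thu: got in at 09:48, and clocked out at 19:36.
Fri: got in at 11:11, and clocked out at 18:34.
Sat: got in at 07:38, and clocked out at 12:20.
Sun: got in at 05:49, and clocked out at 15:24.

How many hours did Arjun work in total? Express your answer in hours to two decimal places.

48.32 hours

Mon: 09:30–19:54 = 10 h 24 min; less 45 min break → 9 h 39 min
Tue: 10:17–15:49 = 5 h 32 min; less 45 min break → 4 h 47 min
Wed: 11:22–17:32 = 6 h 10 min; less 45 min break → 5 h 25 min
Thu: 09:48–19:36 = 9 h 48 min; less 45 min break → 9 h 3 min
Fri: 11:11–18:34 = 7 h 23 min; less 45 min break → 6 h 38 min
Sat: 07:38–12:20 = 4 h 42 min; less 45 min break → 3 h 57 min
Sun: 05:49–15:24 = 9 h 35 min; less 45 min break → 8 h 50 min
Total: 9 h 39 min + 4 h 47 min + 5 h 25 min + 9 h 3 min + 6 h 38 min + 3 h 57 min + 8 h 50 min = 48 h 19 min.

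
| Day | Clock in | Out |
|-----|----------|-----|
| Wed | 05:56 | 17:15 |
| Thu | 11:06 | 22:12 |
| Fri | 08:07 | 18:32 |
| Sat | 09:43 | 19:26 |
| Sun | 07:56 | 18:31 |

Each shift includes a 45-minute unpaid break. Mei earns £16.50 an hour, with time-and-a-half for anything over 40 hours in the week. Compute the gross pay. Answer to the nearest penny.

£892.24

Wed: 05:56–17:15 = 11 h 19 min; less 45 min break → 10 h 34 min
Thu: 11:06–22:12 = 11 h 6 min; less 45 min break → 10 h 21 min
Fri: 08:07–18:32 = 10 h 25 min; less 45 min break → 9 h 40 min
Sat: 09:43–19:26 = 9 h 43 min; less 45 min break → 8 h 58 min
Sun: 07:56–18:31 = 10 h 35 min; less 45 min break → 9 h 50 min
Total worked: 49 h 23 min = 2963 min.
Regular 40 h 0 min = 2400 min at £16.50/h; overtime 9 h 23 min = 563 min at £24.75/h.
Pay = (2400 × £16.50 + 563 × £24.75) ÷ 60 = £892.24.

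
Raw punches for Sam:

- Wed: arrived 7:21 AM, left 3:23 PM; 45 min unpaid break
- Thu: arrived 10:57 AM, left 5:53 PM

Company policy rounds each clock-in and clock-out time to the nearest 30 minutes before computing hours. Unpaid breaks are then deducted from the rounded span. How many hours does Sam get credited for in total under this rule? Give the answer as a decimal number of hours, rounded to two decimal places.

Wed: in 7:21 AM→7:30 AM, out 3:23 PM→3:30 PM; 8 h 0 min − 45 min = 7 h 15 min
Thu: in 10:57 AM→11:00 AM, out 5:53 PM→6:00 PM; 7 h 0 min
Total credited: 14 h 15 min.

14.25 hours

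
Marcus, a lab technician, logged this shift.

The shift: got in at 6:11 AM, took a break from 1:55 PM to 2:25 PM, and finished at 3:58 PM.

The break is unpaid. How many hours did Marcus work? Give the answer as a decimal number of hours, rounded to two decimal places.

The shift: 6:11 AM–3:58 PM = 9 h 47 min; less 30 min break → 9 h 17 min

9.28 hours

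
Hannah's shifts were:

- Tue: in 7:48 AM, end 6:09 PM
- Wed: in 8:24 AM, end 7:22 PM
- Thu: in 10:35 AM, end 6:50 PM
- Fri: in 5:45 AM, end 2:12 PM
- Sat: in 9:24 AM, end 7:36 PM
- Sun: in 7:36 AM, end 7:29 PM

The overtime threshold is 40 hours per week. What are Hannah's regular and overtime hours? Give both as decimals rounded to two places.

Regular 40.00 hours, overtime 20.10 hours

Tue: 7:48 AM–6:09 PM = 10 h 21 min
Wed: 8:24 AM–7:22 PM = 10 h 58 min
Thu: 10:35 AM–6:50 PM = 8 h 15 min
Fri: 5:45 AM–2:12 PM = 8 h 27 min
Sat: 9:24 AM–7:36 PM = 10 h 12 min
Sun: 7:36 AM–7:29 PM = 11 h 53 min
Total worked: 60 h 6 min = 60.10 h.
Threshold 40 h → overtime 20 h 6 min, regular 40 h 0 min.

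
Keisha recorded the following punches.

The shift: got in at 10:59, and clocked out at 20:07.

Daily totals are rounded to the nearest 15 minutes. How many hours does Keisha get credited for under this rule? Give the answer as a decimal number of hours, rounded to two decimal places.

The shift: 10:59–20:07 = 9 h 8 min → rounds to 9 h 15 min

9.25 hours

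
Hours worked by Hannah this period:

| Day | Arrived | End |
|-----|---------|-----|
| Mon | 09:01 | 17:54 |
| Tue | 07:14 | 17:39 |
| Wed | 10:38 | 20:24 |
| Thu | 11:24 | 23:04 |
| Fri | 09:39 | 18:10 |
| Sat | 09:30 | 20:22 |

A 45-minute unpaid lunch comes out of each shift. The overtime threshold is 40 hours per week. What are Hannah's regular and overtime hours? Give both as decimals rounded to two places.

Regular 40.00 hours, overtime 15.62 hours

Mon: 09:01–17:54 = 8 h 53 min; less 45 min break → 8 h 8 min
Tue: 07:14–17:39 = 10 h 25 min; less 45 min break → 9 h 40 min
Wed: 10:38–20:24 = 9 h 46 min; less 45 min break → 9 h 1 min
Thu: 11:24–23:04 = 11 h 40 min; less 45 min break → 10 h 55 min
Fri: 09:39–18:10 = 8 h 31 min; less 45 min break → 7 h 46 min
Sat: 09:30–20:22 = 10 h 52 min; less 45 min break → 10 h 7 min
Total worked: 55 h 37 min = 55.62 h.
Threshold 40 h → overtime 15 h 37 min, regular 40 h 0 min.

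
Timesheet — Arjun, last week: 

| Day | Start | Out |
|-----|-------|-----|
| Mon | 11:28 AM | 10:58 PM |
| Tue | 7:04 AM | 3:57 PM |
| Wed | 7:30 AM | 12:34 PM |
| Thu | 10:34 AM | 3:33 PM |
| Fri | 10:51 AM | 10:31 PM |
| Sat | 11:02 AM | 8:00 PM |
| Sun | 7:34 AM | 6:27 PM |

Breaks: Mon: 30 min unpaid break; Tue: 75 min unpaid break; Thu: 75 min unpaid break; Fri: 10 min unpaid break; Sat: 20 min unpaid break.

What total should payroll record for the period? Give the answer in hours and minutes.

58 h 27 min

Mon: 11:28 AM–10:58 PM = 11 h 30 min; less 30 min break → 11 h 0 min
Tue: 7:04 AM–3:57 PM = 8 h 53 min; less 75 min break → 7 h 38 min
Wed: 7:30 AM–12:34 PM = 5 h 4 min
Thu: 10:34 AM–3:33 PM = 4 h 59 min; less 75 min break → 3 h 44 min
Fri: 10:51 AM–10:31 PM = 11 h 40 min; less 10 min break → 11 h 30 min
Sat: 11:02 AM–8:00 PM = 8 h 58 min; less 20 min break → 8 h 38 min
Sun: 7:34 AM–6:27 PM = 10 h 53 min
Total: 11 h 0 min + 7 h 38 min + 5 h 4 min + 3 h 44 min + 11 h 30 min + 8 h 38 min + 10 h 53 min = 58 h 27 min.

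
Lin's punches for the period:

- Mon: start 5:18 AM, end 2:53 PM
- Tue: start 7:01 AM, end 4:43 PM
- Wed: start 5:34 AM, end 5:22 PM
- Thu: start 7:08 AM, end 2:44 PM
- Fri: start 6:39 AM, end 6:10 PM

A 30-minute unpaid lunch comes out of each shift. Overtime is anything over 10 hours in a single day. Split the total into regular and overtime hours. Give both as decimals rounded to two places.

Regular 45.38 hours, overtime 2.32 hours

Mon: 5:18 AM–2:53 PM = 9 h 35 min; less 30 min break → 9 h 5 min
Tue: 7:01 AM–4:43 PM = 9 h 42 min; less 30 min break → 9 h 12 min
Wed: 5:34 AM–5:22 PM = 11 h 48 min; less 30 min break → 11 h 18 min
Thu: 7:08 AM–2:44 PM = 7 h 36 min; less 30 min break → 7 h 6 min
Fri: 6:39 AM–6:10 PM = 11 h 31 min; less 30 min break → 11 h 1 min
Mon reg 9 h 5 min / OT 0 h 0 min; Tue reg 9 h 12 min / OT 0 h 0 min; Wed reg 10 h 0 min / OT 1 h 18 min; Thu reg 7 h 6 min / OT 0 h 0 min; Fri reg 10 h 0 min / OT 1 h 1 min.
Totals: regular 45 h 23 min, overtime 2 h 19 min.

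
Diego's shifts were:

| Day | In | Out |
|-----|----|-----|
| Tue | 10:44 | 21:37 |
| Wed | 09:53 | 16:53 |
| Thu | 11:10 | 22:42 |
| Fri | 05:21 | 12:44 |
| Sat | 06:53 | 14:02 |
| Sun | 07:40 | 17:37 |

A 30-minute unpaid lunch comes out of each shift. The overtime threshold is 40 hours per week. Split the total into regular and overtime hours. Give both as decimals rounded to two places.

Tue: 10:44–21:37 = 10 h 53 min; less 30 min break → 10 h 23 min
Wed: 09:53–16:53 = 7 h 0 min; less 30 min break → 6 h 30 min
Thu: 11:10–22:42 = 11 h 32 min; less 30 min break → 11 h 2 min
Fri: 05:21–12:44 = 7 h 23 min; less 30 min break → 6 h 53 min
Sat: 06:53–14:02 = 7 h 9 min; less 30 min break → 6 h 39 min
Sun: 07:40–17:37 = 9 h 57 min; less 30 min break → 9 h 27 min
Total worked: 50 h 54 min = 50.90 h.
Threshold 40 h → overtime 10 h 54 min, regular 40 h 0 min.

Regular 40.00 hours, overtime 10.90 hours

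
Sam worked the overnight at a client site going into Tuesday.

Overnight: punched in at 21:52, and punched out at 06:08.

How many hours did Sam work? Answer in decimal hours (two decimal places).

Overnight: 21:52 → midnight = 2 h 8 min; midnight → 06:08 = 6 h 8 min; span 8 h 16 min

8.27 hours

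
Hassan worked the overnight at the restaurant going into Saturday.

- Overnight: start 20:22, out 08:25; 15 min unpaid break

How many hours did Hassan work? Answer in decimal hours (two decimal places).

Overnight: 20:22 → midnight = 3 h 38 min; midnight → 08:25 = 8 h 25 min; span 12 h 3 min; less 15 min break → 11 h 48 min

11.80 hours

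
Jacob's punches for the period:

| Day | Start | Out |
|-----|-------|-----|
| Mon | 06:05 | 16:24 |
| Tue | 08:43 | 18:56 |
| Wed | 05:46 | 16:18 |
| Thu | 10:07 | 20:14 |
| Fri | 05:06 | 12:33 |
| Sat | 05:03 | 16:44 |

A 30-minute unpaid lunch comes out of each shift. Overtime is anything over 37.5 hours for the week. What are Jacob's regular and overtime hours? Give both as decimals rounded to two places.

Regular 37.50 hours, overtime 19.82 hours

Mon: 06:05–16:24 = 10 h 19 min; less 30 min break → 9 h 49 min
Tue: 08:43–18:56 = 10 h 13 min; less 30 min break → 9 h 43 min
Wed: 05:46–16:18 = 10 h 32 min; less 30 min break → 10 h 2 min
Thu: 10:07–20:14 = 10 h 7 min; less 30 min break → 9 h 37 min
Fri: 05:06–12:33 = 7 h 27 min; less 30 min break → 6 h 57 min
Sat: 05:03–16:44 = 11 h 41 min; less 30 min break → 11 h 11 min
Total worked: 57 h 19 min = 57.32 h.
Threshold 37.5 h → overtime 19 h 49 min, regular 37 h 30 min.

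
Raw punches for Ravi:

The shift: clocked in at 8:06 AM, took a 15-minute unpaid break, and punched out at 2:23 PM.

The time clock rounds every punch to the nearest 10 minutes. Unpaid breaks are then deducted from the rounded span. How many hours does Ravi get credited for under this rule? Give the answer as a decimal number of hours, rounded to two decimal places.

The shift: in 8:06 AM→8:10 AM, out 2:23 PM→2:20 PM; 6 h 10 min − 15 min = 5 h 55 min

5.92 hours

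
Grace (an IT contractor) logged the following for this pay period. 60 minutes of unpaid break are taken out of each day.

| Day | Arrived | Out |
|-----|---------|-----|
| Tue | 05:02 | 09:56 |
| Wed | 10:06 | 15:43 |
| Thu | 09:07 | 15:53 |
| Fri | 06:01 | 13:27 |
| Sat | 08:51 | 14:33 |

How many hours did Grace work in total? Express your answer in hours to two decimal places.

Tue: 05:02–09:56 = 4 h 54 min; less 60 min break → 3 h 54 min
Wed: 10:06–15:43 = 5 h 37 min; less 60 min break → 4 h 37 min
Thu: 09:07–15:53 = 6 h 46 min; less 60 min break → 5 h 46 min
Fri: 06:01–13:27 = 7 h 26 min; less 60 min break → 6 h 26 min
Sat: 08:51–14:33 = 5 h 42 min; less 60 min break → 4 h 42 min
Total: 3 h 54 min + 4 h 37 min + 5 h 46 min + 6 h 26 min + 4 h 42 min = 25 h 25 min.

25.42 hours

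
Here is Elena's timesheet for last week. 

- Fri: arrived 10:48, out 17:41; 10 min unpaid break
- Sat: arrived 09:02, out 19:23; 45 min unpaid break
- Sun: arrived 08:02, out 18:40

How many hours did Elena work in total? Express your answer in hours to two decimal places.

26.95 hours

Fri: 10:48–17:41 = 6 h 53 min; less 10 min break → 6 h 43 min
Sat: 09:02–19:23 = 10 h 21 min; less 45 min break → 9 h 36 min
Sun: 08:02–18:40 = 10 h 38 min
Total: 6 h 43 min + 9 h 36 min + 10 h 38 min = 26 h 57 min.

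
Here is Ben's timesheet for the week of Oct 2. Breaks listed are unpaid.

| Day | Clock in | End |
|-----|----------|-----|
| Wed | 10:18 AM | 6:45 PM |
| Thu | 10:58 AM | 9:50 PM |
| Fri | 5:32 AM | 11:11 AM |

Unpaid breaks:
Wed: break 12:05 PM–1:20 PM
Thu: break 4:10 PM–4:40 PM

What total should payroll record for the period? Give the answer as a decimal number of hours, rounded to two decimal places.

23.22 hours

Wed: 10:18 AM–6:45 PM = 8 h 27 min; less 75 min break → 7 h 12 min
Thu: 10:58 AM–9:50 PM = 10 h 52 min; less 30 min break → 10 h 22 min
Fri: 5:32 AM–11:11 AM = 5 h 39 min
Total: 7 h 12 min + 10 h 22 min + 5 h 39 min = 23 h 13 min.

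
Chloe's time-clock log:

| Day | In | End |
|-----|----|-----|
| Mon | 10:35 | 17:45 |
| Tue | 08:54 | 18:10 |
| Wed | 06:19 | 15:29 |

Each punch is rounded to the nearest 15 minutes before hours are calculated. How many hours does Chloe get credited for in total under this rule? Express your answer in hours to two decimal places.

Mon: in 10:35→10:30, out 17:45→17:45; 7 h 15 min
Tue: in 08:54→09:00, out 18:10→18:15; 9 h 15 min
Wed: in 06:19→06:15, out 15:29→15:30; 9 h 15 min
Total credited: 25 h 45 min.

25.75 hours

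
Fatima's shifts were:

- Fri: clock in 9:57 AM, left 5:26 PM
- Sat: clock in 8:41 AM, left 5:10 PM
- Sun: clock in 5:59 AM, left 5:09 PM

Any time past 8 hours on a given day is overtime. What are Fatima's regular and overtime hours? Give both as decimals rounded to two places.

Regular 23.48 hours, overtime 3.65 hours

Fri: 9:57 AM–5:26 PM = 7 h 29 min
Sat: 8:41 AM–5:10 PM = 8 h 29 min
Sun: 5:59 AM–5:09 PM = 11 h 10 min
Fri reg 7 h 29 min / OT 0 h 0 min; Sat reg 8 h 0 min / OT 0 h 29 min; Sun reg 8 h 0 min / OT 3 h 10 min.
Totals: regular 23 h 29 min, overtime 3 h 39 min.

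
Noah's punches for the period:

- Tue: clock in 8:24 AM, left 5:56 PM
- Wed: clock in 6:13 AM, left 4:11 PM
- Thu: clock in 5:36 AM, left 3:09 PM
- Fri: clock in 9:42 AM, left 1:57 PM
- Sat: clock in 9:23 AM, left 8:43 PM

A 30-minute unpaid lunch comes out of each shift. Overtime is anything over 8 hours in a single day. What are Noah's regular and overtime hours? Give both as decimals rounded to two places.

Tue: 8:24 AM–5:56 PM = 9 h 32 min; less 30 min break → 9 h 2 min
Wed: 6:13 AM–4:11 PM = 9 h 58 min; less 30 min break → 9 h 28 min
Thu: 5:36 AM–3:09 PM = 9 h 33 min; less 30 min break → 9 h 3 min
Fri: 9:42 AM–1:57 PM = 4 h 15 min; less 30 min break → 3 h 45 min
Sat: 9:23 AM–8:43 PM = 11 h 20 min; less 30 min break → 10 h 50 min
Tue reg 8 h 0 min / OT 1 h 2 min; Wed reg 8 h 0 min / OT 1 h 28 min; Thu reg 8 h 0 min / OT 1 h 3 min; Fri reg 3 h 45 min / OT 0 h 0 min; Sat reg 8 h 0 min / OT 2 h 50 min.
Totals: regular 35 h 45 min, overtime 6 h 23 min.

Regular 35.75 hours, overtime 6.38 hours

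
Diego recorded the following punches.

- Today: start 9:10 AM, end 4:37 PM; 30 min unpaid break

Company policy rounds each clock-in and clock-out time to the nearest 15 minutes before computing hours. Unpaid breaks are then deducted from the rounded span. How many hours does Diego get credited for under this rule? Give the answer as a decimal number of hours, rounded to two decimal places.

6.75 hours

Today: in 9:10 AM→9:15 AM, out 4:37 PM→4:30 PM; 7 h 15 min − 30 min = 6 h 45 min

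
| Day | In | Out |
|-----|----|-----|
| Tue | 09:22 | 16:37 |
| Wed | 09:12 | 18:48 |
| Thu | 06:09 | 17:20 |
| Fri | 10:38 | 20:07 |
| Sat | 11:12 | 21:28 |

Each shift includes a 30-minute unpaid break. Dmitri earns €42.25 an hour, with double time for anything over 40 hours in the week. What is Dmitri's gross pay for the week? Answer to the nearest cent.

Tue: 09:22–16:37 = 7 h 15 min; less 30 min break → 6 h 45 min
Wed: 09:12–18:48 = 9 h 36 min; less 30 min break → 9 h 6 min
Thu: 06:09–17:20 = 11 h 11 min; less 30 min break → 10 h 41 min
Fri: 10:38–20:07 = 9 h 29 min; less 30 min break → 8 h 59 min
Sat: 11:12–21:28 = 10 h 16 min; less 30 min break → 9 h 46 min
Total worked: 45 h 17 min = 2717 min.
Regular 40 h 0 min = 2400 min at €42.25/h; overtime 5 h 17 min = 317 min at €84.50/h.
Pay = (2400 × €42.25 + 317 × €84.50) ÷ 60 = €2136.44.

€2136.44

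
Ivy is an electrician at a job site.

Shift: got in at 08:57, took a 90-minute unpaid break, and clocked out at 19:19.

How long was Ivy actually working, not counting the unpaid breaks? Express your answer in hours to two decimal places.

8.87 hours

Shift: 08:57–19:19 = 10 h 22 min; less 90 min break → 8 h 52 min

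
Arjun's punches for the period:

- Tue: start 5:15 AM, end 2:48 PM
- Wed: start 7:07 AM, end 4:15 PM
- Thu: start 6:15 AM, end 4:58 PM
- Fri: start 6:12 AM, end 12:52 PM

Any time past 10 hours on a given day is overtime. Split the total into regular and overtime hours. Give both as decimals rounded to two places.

Tue: 5:15 AM–2:48 PM = 9 h 33 min
Wed: 7:07 AM–4:15 PM = 9 h 8 min
Thu: 6:15 AM–4:58 PM = 10 h 43 min
Fri: 6:12 AM–12:52 PM = 6 h 40 min
Tue reg 9 h 33 min / OT 0 h 0 min; Wed reg 9 h 8 min / OT 0 h 0 min; Thu reg 10 h 0 min / OT 0 h 43 min; Fri reg 6 h 40 min / OT 0 h 0 min.
Totals: regular 35 h 21 min, overtime 0 h 43 min.

Regular 35.35 hours, overtime 0.72 hours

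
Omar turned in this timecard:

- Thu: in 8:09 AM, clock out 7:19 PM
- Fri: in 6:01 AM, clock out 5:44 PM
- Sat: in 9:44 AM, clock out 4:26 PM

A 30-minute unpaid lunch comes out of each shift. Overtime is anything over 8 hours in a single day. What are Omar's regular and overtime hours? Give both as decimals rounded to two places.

Thu: 8:09 AM–7:19 PM = 11 h 10 min; less 30 min break → 10 h 40 min
Fri: 6:01 AM–5:44 PM = 11 h 43 min; less 30 min break → 11 h 13 min
Sat: 9:44 AM–4:26 PM = 6 h 42 min; less 30 min break → 6 h 12 min
Thu reg 8 h 0 min / OT 2 h 40 min; Fri reg 8 h 0 min / OT 3 h 13 min; Sat reg 6 h 12 min / OT 0 h 0 min.
Totals: regular 22 h 12 min, overtime 5 h 53 min.

Regular 22.20 hours, overtime 5.88 hours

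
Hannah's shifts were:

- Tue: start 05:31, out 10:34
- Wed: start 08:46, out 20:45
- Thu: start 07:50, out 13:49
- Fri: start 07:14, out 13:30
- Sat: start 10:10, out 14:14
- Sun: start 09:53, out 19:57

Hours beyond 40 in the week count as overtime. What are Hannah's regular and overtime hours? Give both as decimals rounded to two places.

Tue: 05:31–10:34 = 5 h 3 min
Wed: 08:46–20:45 = 11 h 59 min
Thu: 07:50–13:49 = 5 h 59 min
Fri: 07:14–13:30 = 6 h 16 min
Sat: 10:10–14:14 = 4 h 4 min
Sun: 09:53–19:57 = 10 h 4 min
Total worked: 43 h 25 min = 43.42 h.
Threshold 40 h → overtime 3 h 25 min, regular 40 h 0 min.

Regular 40.00 hours, overtime 3.42 hours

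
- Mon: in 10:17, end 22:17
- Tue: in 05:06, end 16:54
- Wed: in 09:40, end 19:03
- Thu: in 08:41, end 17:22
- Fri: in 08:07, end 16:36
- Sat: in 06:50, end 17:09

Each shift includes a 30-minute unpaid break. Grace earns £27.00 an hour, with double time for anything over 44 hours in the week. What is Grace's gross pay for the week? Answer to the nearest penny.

£1926.00

Mon: 10:17–22:17 = 12 h 0 min; less 30 min break → 11 h 30 min
Tue: 05:06–16:54 = 11 h 48 min; less 30 min break → 11 h 18 min
Wed: 09:40–19:03 = 9 h 23 min; less 30 min break → 8 h 53 min
Thu: 08:41–17:22 = 8 h 41 min; less 30 min break → 8 h 11 min
Fri: 08:07–16:36 = 8 h 29 min; less 30 min break → 7 h 59 min
Sat: 06:50–17:09 = 10 h 19 min; less 30 min break → 9 h 49 min
Total worked: 57 h 40 min = 3460 min.
Regular 44 h 0 min = 2640 min at £27.00/h; overtime 13 h 40 min = 820 min at £54.00/h.
Pay = (2640 × £27.00 + 820 × £54.00) ÷ 60 = £1926.00.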